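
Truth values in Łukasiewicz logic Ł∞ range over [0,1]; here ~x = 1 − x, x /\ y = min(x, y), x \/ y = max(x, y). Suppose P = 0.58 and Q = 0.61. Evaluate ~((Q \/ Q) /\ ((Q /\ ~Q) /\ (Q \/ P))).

0.61

Q \/ Q = max(0.61, 0.61) = 0.61
~Q = 1 − 0.61 = 0.39
Q /\ ~Q = min(0.61, 0.39) = 0.39
Q \/ P = max(0.61, 0.58) = 0.61
(Q /\ ~Q) /\ (Q \/ P) = min(0.39, 0.61) = 0.39
(Q \/ Q) /\ ((Q /\ ~Q) /\ (Q \/ P)) = min(0.61, 0.39) = 0.39
~((Q \/ Q) /\ ((Q /\ ~Q) /\ (Q \/ P))) = 1 − 0.39 = 0.61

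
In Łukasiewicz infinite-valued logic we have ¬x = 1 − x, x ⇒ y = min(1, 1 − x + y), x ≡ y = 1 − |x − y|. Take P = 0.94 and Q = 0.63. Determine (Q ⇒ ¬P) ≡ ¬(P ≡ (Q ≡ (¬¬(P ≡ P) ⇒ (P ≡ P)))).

¬P = 1 − 0.94 = 0.06
Q ⇒ ¬P = min(1, 1 − 0.63 + 0.06) = min(1, 0.43) = 0.43
P ≡ P = 1 − |0.94 − 0.94| = 1 − 0.00 = 1.00
¬(P ≡ P) = 1 − 1.00 = 0.00
¬¬(P ≡ P) = 1 − 0.00 = 1.00
¬¬(P ≡ P) ⇒ (P ≡ P) = min(1, 1 − 1.00 + 1.00) = min(1, 1.00) = 1.00
Q ≡ (¬¬(P ≡ P) ⇒ (P ≡ P)) = 1 − |0.63 − 1.00| = 1 − 0.37 = 0.63
P ≡ (Q ≡ (¬¬(P ≡ P) ⇒ (P ≡ P))) = 1 − |0.94 − 0.63| = 1 − 0.31 = 0.69
¬(P ≡ (Q ≡ (¬¬(P ≡ P) ⇒ (P ≡ P)))) = 1 − 0.69 = 0.31
(Q ⇒ ¬P) ≡ ¬(P ≡ (Q ≡ (¬¬(P ≡ P) ⇒ (P ≡ P)))) = 1 − |0.43 − 0.31| = 1 − 0.12 = 0.88

0.88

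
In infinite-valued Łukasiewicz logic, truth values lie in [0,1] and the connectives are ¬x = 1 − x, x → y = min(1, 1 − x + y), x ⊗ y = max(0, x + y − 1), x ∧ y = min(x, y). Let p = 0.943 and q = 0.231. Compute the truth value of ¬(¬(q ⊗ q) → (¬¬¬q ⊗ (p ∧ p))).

0.288

q ⊗ q = max(0, 0.231 + 0.231 − 1) = max(0, -0.538) = 0.000
¬(q ⊗ q) = 1 − 0.000 = 1.000
¬q = 1 − 0.231 = 0.769
¬¬q = 1 − 0.769 = 0.231
¬¬¬q = 1 − 0.231 = 0.769
p ∧ p = min(0.943, 0.943) = 0.943
¬¬¬q ⊗ (p ∧ p) = max(0, 0.769 + 0.943 − 1) = max(0, 0.712) = 0.712
¬(q ⊗ q) → (¬¬¬q ⊗ (p ∧ p)) = min(1, 1 − 1.000 + 0.712) = min(1, 0.712) = 0.712
¬(¬(q ⊗ q) → (¬¬¬q ⊗ (p ∧ p))) = 1 − 0.712 = 0.288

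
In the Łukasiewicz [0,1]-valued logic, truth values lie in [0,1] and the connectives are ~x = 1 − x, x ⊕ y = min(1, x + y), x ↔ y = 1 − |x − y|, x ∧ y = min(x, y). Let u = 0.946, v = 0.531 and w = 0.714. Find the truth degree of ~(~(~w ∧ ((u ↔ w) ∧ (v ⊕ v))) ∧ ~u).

0.946

~w = 1 − 0.714 = 0.286
u ↔ w = 1 − |0.946 − 0.714| = 1 − 0.232 = 0.768
v ⊕ v = min(1, 0.531 + 0.531) = min(1, 1.062) = 1.000
(u ↔ w) ∧ (v ⊕ v) = min(0.768, 1.000) = 0.768
~w ∧ ((u ↔ w) ∧ (v ⊕ v)) = min(0.286, 0.768) = 0.286
~(~w ∧ ((u ↔ w) ∧ (v ⊕ v))) = 1 − 0.286 = 0.714
~u = 1 − 0.946 = 0.054
~(~w ∧ ((u ↔ w) ∧ (v ⊕ v))) ∧ ~u = min(0.714, 0.054) = 0.054
~(~(~w ∧ ((u ↔ w) ∧ (v ⊕ v))) ∧ ~u) = 1 − 0.054 = 0.946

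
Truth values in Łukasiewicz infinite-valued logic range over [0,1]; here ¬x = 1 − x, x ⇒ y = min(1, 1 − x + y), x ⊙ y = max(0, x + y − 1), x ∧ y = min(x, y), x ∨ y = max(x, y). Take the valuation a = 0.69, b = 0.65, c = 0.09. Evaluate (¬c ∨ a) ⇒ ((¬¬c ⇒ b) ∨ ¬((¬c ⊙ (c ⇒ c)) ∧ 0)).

1.00

¬c = 1 − 0.09 = 0.91
¬c ∨ a = max(0.91, 0.69) = 0.91
¬¬c = 1 − 0.91 = 0.09
¬¬c ⇒ b = min(1, 1 − 0.09 + 0.65) = min(1, 1.56) = 1.00
c ⇒ c = min(1, 1 − 0.09 + 0.09) = min(1, 1.00) = 1.00
¬c ⊙ (c ⇒ c) = max(0, 0.91 + 1.00 − 1) = max(0, 0.91) = 0.91
(¬c ⊙ (c ⇒ c)) ∧ 0 = min(0.91, 0.00) = 0.00
¬((¬c ⊙ (c ⇒ c)) ∧ 0) = 1 − 0.00 = 1.00
(¬¬c ⇒ b) ∨ ¬((¬c ⊙ (c ⇒ c)) ∧ 0) = max(1.00, 1.00) = 1.00
(¬c ∨ a) ⇒ ((¬¬c ⇒ b) ∨ ¬((¬c ⊙ (c ⇒ c)) ∧ 0)) = min(1, 1 − 0.91 + 1.00) = min(1, 1.09) = 1.00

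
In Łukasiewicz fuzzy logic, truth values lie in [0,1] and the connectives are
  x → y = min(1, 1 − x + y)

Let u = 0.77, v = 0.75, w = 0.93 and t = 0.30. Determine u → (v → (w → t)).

0.85

w → t = min(1, 1 − 0.93 + 0.30) = min(1, 0.37) = 0.37
v → (w → t) = min(1, 1 − 0.75 + 0.37) = min(1, 0.62) = 0.62
u → (v → (w → t)) = min(1, 1 − 0.77 + 0.62) = min(1, 0.85) = 0.85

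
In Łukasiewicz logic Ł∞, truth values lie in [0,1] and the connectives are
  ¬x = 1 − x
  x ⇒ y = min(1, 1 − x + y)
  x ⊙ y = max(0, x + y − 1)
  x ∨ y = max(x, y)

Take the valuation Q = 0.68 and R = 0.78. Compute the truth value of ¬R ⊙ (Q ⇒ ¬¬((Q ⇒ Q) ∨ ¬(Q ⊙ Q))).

¬R = 1 − 0.78 = 0.22
Q ⇒ Q = min(1, 1 − 0.68 + 0.68) = min(1, 1.00) = 1.00
Q ⊙ Q = max(0, 0.68 + 0.68 − 1) = max(0, 0.36) = 0.36
¬(Q ⊙ Q) = 1 − 0.36 = 0.64
(Q ⇒ Q) ∨ ¬(Q ⊙ Q) = max(1.00, 0.64) = 1.00
¬((Q ⇒ Q) ∨ ¬(Q ⊙ Q)) = 1 − 1.00 = 0.00
¬¬((Q ⇒ Q) ∨ ¬(Q ⊙ Q)) = 1 − 0.00 = 1.00
Q ⇒ ¬¬((Q ⇒ Q) ∨ ¬(Q ⊙ Q)) = min(1, 1 − 0.68 + 1.00) = min(1, 1.32) = 1.00
¬R ⊙ (Q ⇒ ¬¬((Q ⇒ Q) ∨ ¬(Q ⊙ Q))) = max(0, 0.22 + 1.00 − 1) = max(0, 0.22) = 0.22

0.22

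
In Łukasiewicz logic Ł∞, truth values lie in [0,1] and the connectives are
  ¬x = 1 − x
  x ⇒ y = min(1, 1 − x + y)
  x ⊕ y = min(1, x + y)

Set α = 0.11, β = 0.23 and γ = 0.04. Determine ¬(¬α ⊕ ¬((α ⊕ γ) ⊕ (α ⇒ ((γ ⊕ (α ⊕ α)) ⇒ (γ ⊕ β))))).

0.11

¬α = 1 − 0.11 = 0.89
α ⊕ γ = min(1, 0.11 + 0.04) = min(1, 0.15) = 0.15
α ⊕ α = min(1, 0.11 + 0.11) = min(1, 0.22) = 0.22
γ ⊕ (α ⊕ α) = min(1, 0.04 + 0.22) = min(1, 0.26) = 0.26
γ ⊕ β = min(1, 0.04 + 0.23) = min(1, 0.27) = 0.27
(γ ⊕ (α ⊕ α)) ⇒ (γ ⊕ β) = min(1, 1 − 0.26 + 0.27) = min(1, 1.01) = 1.00
α ⇒ ((γ ⊕ (α ⊕ α)) ⇒ (γ ⊕ β)) = min(1, 1 − 0.11 + 1.00) = min(1, 1.89) = 1.00
(α ⊕ γ) ⊕ (α ⇒ ((γ ⊕ (α ⊕ α)) ⇒ (γ ⊕ β))) = min(1, 0.15 + 1.00) = min(1, 1.15) = 1.00
¬((α ⊕ γ) ⊕ (α ⇒ ((γ ⊕ (α ⊕ α)) ⇒ (γ ⊕ β)))) = 1 − 1.00 = 0.00
¬α ⊕ ¬((α ⊕ γ) ⊕ (α ⇒ ((γ ⊕ (α ⊕ α)) ⇒ (γ ⊕ β)))) = min(1, 0.89 + 0.00) = min(1, 0.89) = 0.89
¬(¬α ⊕ ¬((α ⊕ γ) ⊕ (α ⇒ ((γ ⊕ (α ⊕ α)) ⇒ (γ ⊕ β))))) = 1 − 0.89 = 0.11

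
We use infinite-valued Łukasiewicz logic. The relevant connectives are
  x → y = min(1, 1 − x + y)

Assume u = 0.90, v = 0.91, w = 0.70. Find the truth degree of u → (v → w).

0.89

v → w = min(1, 1 − 0.91 + 0.70) = min(1, 0.79) = 0.79
u → (v → w) = min(1, 1 − 0.90 + 0.79) = min(1, 0.89) = 0.89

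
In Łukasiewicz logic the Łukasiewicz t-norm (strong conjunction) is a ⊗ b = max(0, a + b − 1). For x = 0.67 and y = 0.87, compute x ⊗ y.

0.54

x ⊗ y = max(0, 0.67 + 0.87 − 1) = max(0, 0.54) = 0.54
For comparison, the Gödel (minimum) t-norm min(a, b) would give 0.67.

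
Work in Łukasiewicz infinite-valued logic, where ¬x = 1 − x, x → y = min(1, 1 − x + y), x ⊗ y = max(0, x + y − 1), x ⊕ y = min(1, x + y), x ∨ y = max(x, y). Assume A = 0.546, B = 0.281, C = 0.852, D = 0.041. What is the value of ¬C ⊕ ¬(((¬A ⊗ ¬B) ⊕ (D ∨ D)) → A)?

0.148

¬C = 1 − 0.852 = 0.148
¬A = 1 − 0.546 = 0.454
¬B = 1 − 0.281 = 0.719
¬A ⊗ ¬B = max(0, 0.454 + 0.719 − 1) = max(0, 0.173) = 0.173
D ∨ D = max(0.041, 0.041) = 0.041
(¬A ⊗ ¬B) ⊕ (D ∨ D) = min(1, 0.173 + 0.041) = min(1, 0.214) = 0.214
((¬A ⊗ ¬B) ⊕ (D ∨ D)) → A = min(1, 1 − 0.214 + 0.546) = min(1, 1.332) = 1.000
¬(((¬A ⊗ ¬B) ⊕ (D ∨ D)) → A) = 1 − 1.000 = 0.000
¬C ⊕ ¬(((¬A ⊗ ¬B) ⊕ (D ∨ D)) → A) = min(1, 0.148 + 0.000) = min(1, 0.148) = 0.148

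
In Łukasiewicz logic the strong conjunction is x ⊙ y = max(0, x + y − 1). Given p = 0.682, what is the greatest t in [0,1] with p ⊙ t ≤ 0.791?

The residuum of the Łukasiewicz t-norm gives the supremum: min(1, 1 − 0.682 + 0.791).
1 − 0.682 + 0.791 = 1.109, so t = min(1, 1.109) = 1.000.
Check: 0.682 ⊙ 1.000 = max(0, 0.682) = 0.682 ≤ 0.791.

1.000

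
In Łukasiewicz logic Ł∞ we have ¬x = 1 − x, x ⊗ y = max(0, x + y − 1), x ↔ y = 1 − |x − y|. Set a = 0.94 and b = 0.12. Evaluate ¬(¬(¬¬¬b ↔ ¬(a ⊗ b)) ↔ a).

¬b = 1 − 0.12 = 0.88
¬¬b = 1 − 0.88 = 0.12
¬¬¬b = 1 − 0.12 = 0.88
a ⊗ b = max(0, 0.94 + 0.12 − 1) = max(0, 0.06) = 0.06
¬(a ⊗ b) = 1 − 0.06 = 0.94
¬¬¬b ↔ ¬(a ⊗ b) = 1 − |0.88 − 0.94| = 1 − 0.06 = 0.94
¬(¬¬¬b ↔ ¬(a ⊗ b)) = 1 − 0.94 = 0.06
¬(¬¬¬b ↔ ¬(a ⊗ b)) ↔ a = 1 − |0.06 − 0.94| = 1 − 0.88 = 0.12
¬(¬(¬¬¬b ↔ ¬(a ⊗ b)) ↔ a) = 1 − 0.12 = 0.88

0.88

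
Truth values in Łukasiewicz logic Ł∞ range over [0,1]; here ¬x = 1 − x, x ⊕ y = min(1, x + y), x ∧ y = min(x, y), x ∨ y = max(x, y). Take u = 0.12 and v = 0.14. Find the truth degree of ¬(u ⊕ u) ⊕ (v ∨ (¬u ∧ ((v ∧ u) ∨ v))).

0.90

u ⊕ u = min(1, 0.12 + 0.12) = min(1, 0.24) = 0.24
¬(u ⊕ u) = 1 − 0.24 = 0.76
¬u = 1 − 0.12 = 0.88
v ∧ u = min(0.14, 0.12) = 0.12
(v ∧ u) ∨ v = max(0.12, 0.14) = 0.14
¬u ∧ ((v ∧ u) ∨ v) = min(0.88, 0.14) = 0.14
v ∨ (¬u ∧ ((v ∧ u) ∨ v)) = max(0.14, 0.14) = 0.14
¬(u ⊕ u) ⊕ (v ∨ (¬u ∧ ((v ∧ u) ∨ v))) = min(1, 0.76 + 0.14) = min(1, 0.90) = 0.90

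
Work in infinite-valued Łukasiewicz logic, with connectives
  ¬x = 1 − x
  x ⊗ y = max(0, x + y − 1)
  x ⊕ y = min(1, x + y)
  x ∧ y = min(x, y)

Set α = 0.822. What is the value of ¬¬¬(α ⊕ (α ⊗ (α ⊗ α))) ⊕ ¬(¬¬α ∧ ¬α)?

α ⊗ α = max(0, 0.822 + 0.822 − 1) = max(0, 0.644) = 0.644
α ⊗ (α ⊗ α) = max(0, 0.822 + 0.644 − 1) = max(0, 0.466) = 0.466
α ⊕ (α ⊗ (α ⊗ α)) = min(1, 0.822 + 0.466) = min(1, 1.288) = 1.000
¬(α ⊕ (α ⊗ (α ⊗ α))) = 1 − 1.000 = 0.000
¬¬(α ⊕ (α ⊗ (α ⊗ α))) = 1 − 0.000 = 1.000
¬¬¬(α ⊕ (α ⊗ (α ⊗ α))) = 1 − 1.000 = 0.000
¬α = 1 − 0.822 = 0.178
¬¬α = 1 − 0.178 = 0.822
¬¬α ∧ ¬α = min(0.822, 0.178) = 0.178
¬(¬¬α ∧ ¬α) = 1 − 0.178 = 0.822
¬¬¬(α ⊕ (α ⊗ (α ⊗ α))) ⊕ ¬(¬¬α ∧ ¬α) = min(1, 0.000 + 0.822) = min(1, 0.822) = 0.822

0.822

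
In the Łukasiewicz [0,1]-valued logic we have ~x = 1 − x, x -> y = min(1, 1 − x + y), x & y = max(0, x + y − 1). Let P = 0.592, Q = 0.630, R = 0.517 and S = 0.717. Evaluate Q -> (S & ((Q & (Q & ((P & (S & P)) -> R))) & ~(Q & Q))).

0.370

S & P = max(0, 0.717 + 0.592 − 1) = max(0, 0.309) = 0.309
P & (S & P) = max(0, 0.592 + 0.309 − 1) = max(0, -0.099) = 0.000
(P & (S & P)) -> R = min(1, 1 − 0.000 + 0.517) = min(1, 1.517) = 1.000
Q & ((P & (S & P)) -> R) = max(0, 0.630 + 1.000 − 1) = max(0, 0.630) = 0.630
Q & (Q & ((P & (S & P)) -> R)) = max(0, 0.630 + 0.630 − 1) = max(0, 0.260) = 0.260
Q & Q = max(0, 0.630 + 0.630 − 1) = max(0, 0.260) = 0.260
~(Q & Q) = 1 − 0.260 = 0.740
(Q & (Q & ((P & (S & P)) -> R))) & ~(Q & Q) = max(0, 0.260 + 0.740 − 1) = max(0, 0.000) = 0.000
S & ((Q & (Q & ((P & (S & P)) -> R))) & ~(Q & Q)) = max(0, 0.717 + 0.000 − 1) = max(0, -0.283) = 0.000
Q -> (S & ((Q & (Q & ((P & (S & P)) -> R))) & ~(Q & Q))) = min(1, 1 − 0.630 + 0.000) = min(1, 0.370) = 0.370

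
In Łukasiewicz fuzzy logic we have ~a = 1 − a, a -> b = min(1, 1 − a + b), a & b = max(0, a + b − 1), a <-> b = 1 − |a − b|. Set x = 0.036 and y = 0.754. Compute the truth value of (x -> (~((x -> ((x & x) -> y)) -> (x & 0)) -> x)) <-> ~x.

x & x = max(0, 0.036 + 0.036 − 1) = max(0, -0.928) = 0.000
(x & x) -> y = min(1, 1 − 0.000 + 0.754) = min(1, 1.754) = 1.000
x -> ((x & x) -> y) = min(1, 1 − 0.036 + 1.000) = min(1, 1.964) = 1.000
x & 0 = max(0, 0.036 + 0.000 − 1) = max(0, -0.964) = 0.000
(x -> ((x & x) -> y)) -> (x & 0) = min(1, 1 − 1.000 + 0.000) = min(1, 0.000) = 0.000
~((x -> ((x & x) -> y)) -> (x & 0)) = 1 − 0.000 = 1.000
~((x -> ((x & x) -> y)) -> (x & 0)) -> x = min(1, 1 − 1.000 + 0.036) = min(1, 0.036) = 0.036
x -> (~((x -> ((x & x) -> y)) -> (x & 0)) -> x) = min(1, 1 − 0.036 + 0.036) = min(1, 1.000) = 1.000
~x = 1 − 0.036 = 0.964
(x -> (~((x -> ((x & x) -> y)) -> (x & 0)) -> x)) <-> ~x = 1 − |1.000 − 0.964| = 1 − 0.036 = 0.964

0.964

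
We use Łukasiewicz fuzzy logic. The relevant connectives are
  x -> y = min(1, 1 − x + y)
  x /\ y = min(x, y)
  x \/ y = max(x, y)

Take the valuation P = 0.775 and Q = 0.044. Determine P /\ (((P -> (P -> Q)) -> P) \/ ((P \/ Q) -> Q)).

0.775

P -> Q = min(1, 1 − 0.775 + 0.044) = min(1, 0.269) = 0.269
P -> (P -> Q) = min(1, 1 − 0.775 + 0.269) = min(1, 0.494) = 0.494
(P -> (P -> Q)) -> P = min(1, 1 − 0.494 + 0.775) = min(1, 1.281) = 1.000
P \/ Q = max(0.775, 0.044) = 0.775
(P \/ Q) -> Q = min(1, 1 − 0.775 + 0.044) = min(1, 0.269) = 0.269
((P -> (P -> Q)) -> P) \/ ((P \/ Q) -> Q) = max(1.000, 0.269) = 1.000
P /\ (((P -> (P -> Q)) -> P) \/ ((P \/ Q) -> Q)) = min(0.775, 1.000) = 0.775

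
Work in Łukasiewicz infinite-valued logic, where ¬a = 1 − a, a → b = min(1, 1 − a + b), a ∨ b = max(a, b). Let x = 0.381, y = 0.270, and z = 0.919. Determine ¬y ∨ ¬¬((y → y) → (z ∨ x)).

¬y = 1 − 0.270 = 0.730
y → y = min(1, 1 − 0.270 + 0.270) = min(1, 1.000) = 1.000
z ∨ x = max(0.919, 0.381) = 0.919
(y → y) → (z ∨ x) = min(1, 1 − 1.000 + 0.919) = min(1, 0.919) = 0.919
¬((y → y) → (z ∨ x)) = 1 − 0.919 = 0.081
¬¬((y → y) → (z ∨ x)) = 1 − 0.081 = 0.919
¬y ∨ ¬¬((y → y) → (z ∨ x)) = max(0.730, 0.919) = 0.919

0.919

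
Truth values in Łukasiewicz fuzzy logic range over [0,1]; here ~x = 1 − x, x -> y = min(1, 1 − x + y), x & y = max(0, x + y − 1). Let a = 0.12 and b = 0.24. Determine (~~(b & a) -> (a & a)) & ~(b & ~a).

0.88

b & a = max(0, 0.24 + 0.12 − 1) = max(0, -0.64) = 0.00
~(b & a) = 1 − 0.00 = 1.00
~~(b & a) = 1 − 1.00 = 0.00
a & a = max(0, 0.12 + 0.12 − 1) = max(0, -0.76) = 0.00
~~(b & a) -> (a & a) = min(1, 1 − 0.00 + 0.00) = min(1, 1.00) = 1.00
~a = 1 − 0.12 = 0.88
b & ~a = max(0, 0.24 + 0.88 − 1) = max(0, 0.12) = 0.12
~(b & ~a) = 1 − 0.12 = 0.88
(~~(b & a) -> (a & a)) & ~(b & ~a) = max(0, 1.00 + 0.88 − 1) = max(0, 0.88) = 0.88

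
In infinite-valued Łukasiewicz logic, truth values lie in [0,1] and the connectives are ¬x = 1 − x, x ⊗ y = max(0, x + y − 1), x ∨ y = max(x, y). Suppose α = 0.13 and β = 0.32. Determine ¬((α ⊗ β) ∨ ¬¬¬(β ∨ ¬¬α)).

0.32

α ⊗ β = max(0, 0.13 + 0.32 − 1) = max(0, -0.55) = 0.00
¬α = 1 − 0.13 = 0.87
¬¬α = 1 − 0.87 = 0.13
β ∨ ¬¬α = max(0.32, 0.13) = 0.32
¬(β ∨ ¬¬α) = 1 − 0.32 = 0.68
¬¬(β ∨ ¬¬α) = 1 − 0.68 = 0.32
¬¬¬(β ∨ ¬¬α) = 1 − 0.32 = 0.68
(α ⊗ β) ∨ ¬¬¬(β ∨ ¬¬α) = max(0.00, 0.68) = 0.68
¬((α ⊗ β) ∨ ¬¬¬(β ∨ ¬¬α)) = 1 − 0.68 = 0.32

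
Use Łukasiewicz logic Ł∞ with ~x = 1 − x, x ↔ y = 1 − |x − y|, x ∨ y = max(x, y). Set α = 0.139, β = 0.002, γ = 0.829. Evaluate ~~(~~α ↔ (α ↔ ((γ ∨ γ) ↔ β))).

0.173

~α = 1 − 0.139 = 0.861
~~α = 1 − 0.861 = 0.139
γ ∨ γ = max(0.829, 0.829) = 0.829
(γ ∨ γ) ↔ β = 1 − |0.829 − 0.002| = 1 − 0.827 = 0.173
α ↔ ((γ ∨ γ) ↔ β) = 1 − |0.139 − 0.173| = 1 − 0.034 = 0.966
~~α ↔ (α ↔ ((γ ∨ γ) ↔ β)) = 1 − |0.139 − 0.966| = 1 − 0.827 = 0.173
~(~~α ↔ (α ↔ ((γ ∨ γ) ↔ β))) = 1 − 0.173 = 0.827
~~(~~α ↔ (α ↔ ((γ ∨ γ) ↔ β))) = 1 − 0.827 = 0.173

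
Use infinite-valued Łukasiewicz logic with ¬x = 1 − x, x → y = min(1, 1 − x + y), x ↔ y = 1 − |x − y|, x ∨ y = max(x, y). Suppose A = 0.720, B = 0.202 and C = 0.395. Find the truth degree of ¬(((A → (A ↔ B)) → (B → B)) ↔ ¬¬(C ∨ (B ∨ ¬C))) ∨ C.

0.395

A ↔ B = 1 − |0.720 − 0.202| = 1 − 0.518 = 0.482
A → (A ↔ B) = min(1, 1 − 0.720 + 0.482) = min(1, 0.762) = 0.762
B → B = min(1, 1 − 0.202 + 0.202) = min(1, 1.000) = 1.000
(A → (A ↔ B)) → (B → B) = min(1, 1 − 0.762 + 1.000) = min(1, 1.238) = 1.000
¬C = 1 − 0.395 = 0.605
B ∨ ¬C = max(0.202, 0.605) = 0.605
C ∨ (B ∨ ¬C) = max(0.395, 0.605) = 0.605
¬(C ∨ (B ∨ ¬C)) = 1 − 0.605 = 0.395
¬¬(C ∨ (B ∨ ¬C)) = 1 − 0.395 = 0.605
((A → (A ↔ B)) → (B → B)) ↔ ¬¬(C ∨ (B ∨ ¬C)) = 1 − |1.000 − 0.605| = 1 − 0.395 = 0.605
¬(((A → (A ↔ B)) → (B → B)) ↔ ¬¬(C ∨ (B ∨ ¬C))) = 1 − 0.605 = 0.395
¬(((A → (A ↔ B)) → (B → B)) ↔ ¬¬(C ∨ (B ∨ ¬C))) ∨ C = max(0.395, 0.395) = 0.395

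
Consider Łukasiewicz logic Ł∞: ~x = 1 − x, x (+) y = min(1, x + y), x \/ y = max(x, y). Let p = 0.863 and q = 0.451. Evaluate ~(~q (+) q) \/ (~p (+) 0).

0.137

~q = 1 − 0.451 = 0.549
~q (+) q = min(1, 0.549 + 0.451) = min(1, 1.000) = 1.000
~(~q (+) q) = 1 − 1.000 = 0.000
~p = 1 − 0.863 = 0.137
~p (+) 0 = min(1, 0.137 + 0.000) = min(1, 0.137) = 0.137
~(~q (+) q) \/ (~p (+) 0) = max(0.000, 0.137) = 0.137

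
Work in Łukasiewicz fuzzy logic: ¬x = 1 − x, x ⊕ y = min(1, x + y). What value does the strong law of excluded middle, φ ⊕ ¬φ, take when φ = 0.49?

¬φ = 1 − 0.49 = 0.51
φ ⊕ ¬φ = min(1, 0.49 + 0.51) = min(1, 1.00) = 1.00
(As expected: always 1 in Ł∞ since a ⊕ (1−a) = 1.)

1.00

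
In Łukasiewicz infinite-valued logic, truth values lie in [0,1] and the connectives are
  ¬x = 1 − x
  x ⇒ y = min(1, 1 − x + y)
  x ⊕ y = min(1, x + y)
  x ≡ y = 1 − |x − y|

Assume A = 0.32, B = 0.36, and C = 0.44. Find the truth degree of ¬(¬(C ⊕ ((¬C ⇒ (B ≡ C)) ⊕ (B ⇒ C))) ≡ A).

¬C = 1 − 0.44 = 0.56
B ≡ C = 1 − |0.36 − 0.44| = 1 − 0.08 = 0.92
¬C ⇒ (B ≡ C) = min(1, 1 − 0.56 + 0.92) = min(1, 1.36) = 1.00
B ⇒ C = min(1, 1 − 0.36 + 0.44) = min(1, 1.08) = 1.00
(¬C ⇒ (B ≡ C)) ⊕ (B ⇒ C) = min(1, 1.00 + 1.00) = min(1, 2.00) = 1.00
C ⊕ ((¬C ⇒ (B ≡ C)) ⊕ (B ⇒ C)) = min(1, 0.44 + 1.00) = min(1, 1.44) = 1.00
¬(C ⊕ ((¬C ⇒ (B ≡ C)) ⊕ (B ⇒ C))) = 1 − 1.00 = 0.00
¬(C ⊕ ((¬C ⇒ (B ≡ C)) ⊕ (B ⇒ C))) ≡ A = 1 − |0.00 − 0.32| = 1 − 0.32 = 0.68
¬(¬(C ⊕ ((¬C ⇒ (B ≡ C)) ⊕ (B ⇒ C))) ≡ A) = 1 − 0.68 = 0.32

0.32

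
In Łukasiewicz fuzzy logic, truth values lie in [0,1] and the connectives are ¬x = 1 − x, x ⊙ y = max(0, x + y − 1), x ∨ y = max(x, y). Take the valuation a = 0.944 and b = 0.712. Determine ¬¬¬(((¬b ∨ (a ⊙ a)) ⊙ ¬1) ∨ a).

¬b = 1 − 0.712 = 0.288
a ⊙ a = max(0, 0.944 + 0.944 − 1) = max(0, 0.888) = 0.888
¬b ∨ (a ⊙ a) = max(0.288, 0.888) = 0.888
¬1 = 1 − 1.000 = 0.000
(¬b ∨ (a ⊙ a)) ⊙ ¬1 = max(0, 0.888 + 0.000 − 1) = max(0, -0.112) = 0.000
((¬b ∨ (a ⊙ a)) ⊙ ¬1) ∨ a = max(0.000, 0.944) = 0.944
¬(((¬b ∨ (a ⊙ a)) ⊙ ¬1) ∨ a) = 1 − 0.944 = 0.056
¬¬(((¬b ∨ (a ⊙ a)) ⊙ ¬1) ∨ a) = 1 − 0.056 = 0.944
¬¬¬(((¬b ∨ (a ⊙ a)) ⊙ ¬1) ∨ a) = 1 − 0.944 = 0.056

0.056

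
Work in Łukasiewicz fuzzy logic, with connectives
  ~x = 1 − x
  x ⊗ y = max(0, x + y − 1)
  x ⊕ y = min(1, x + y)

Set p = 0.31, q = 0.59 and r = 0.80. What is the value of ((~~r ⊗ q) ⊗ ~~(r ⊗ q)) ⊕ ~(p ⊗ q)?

1.00

~r = 1 − 0.80 = 0.20
~~r = 1 − 0.20 = 0.80
~~r ⊗ q = max(0, 0.80 + 0.59 − 1) = max(0, 0.39) = 0.39
r ⊗ q = max(0, 0.80 + 0.59 − 1) = max(0, 0.39) = 0.39
~(r ⊗ q) = 1 − 0.39 = 0.61
~~(r ⊗ q) = 1 − 0.61 = 0.39
(~~r ⊗ q) ⊗ ~~(r ⊗ q) = max(0, 0.39 + 0.39 − 1) = max(0, -0.22) = 0.00
p ⊗ q = max(0, 0.31 + 0.59 − 1) = max(0, -0.10) = 0.00
~(p ⊗ q) = 1 − 0.00 = 1.00
((~~r ⊗ q) ⊗ ~~(r ⊗ q)) ⊕ ~(p ⊗ q) = min(1, 0.00 + 1.00) = min(1, 1.00) = 1.00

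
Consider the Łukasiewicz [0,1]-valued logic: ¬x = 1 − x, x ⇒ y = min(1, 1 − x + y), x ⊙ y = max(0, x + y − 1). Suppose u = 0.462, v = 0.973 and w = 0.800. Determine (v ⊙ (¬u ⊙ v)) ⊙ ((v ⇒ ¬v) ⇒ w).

0.484

¬u = 1 − 0.462 = 0.538
¬u ⊙ v = max(0, 0.538 + 0.973 − 1) = max(0, 0.511) = 0.511
v ⊙ (¬u ⊙ v) = max(0, 0.973 + 0.511 − 1) = max(0, 0.484) = 0.484
¬v = 1 − 0.973 = 0.027
v ⇒ ¬v = min(1, 1 − 0.973 + 0.027) = min(1, 0.054) = 0.054
(v ⇒ ¬v) ⇒ w = min(1, 1 − 0.054 + 0.800) = min(1, 1.746) = 1.000
(v ⊙ (¬u ⊙ v)) ⊙ ((v ⇒ ¬v) ⇒ w) = max(0, 0.484 + 1.000 − 1) = max(0, 0.484) = 0.484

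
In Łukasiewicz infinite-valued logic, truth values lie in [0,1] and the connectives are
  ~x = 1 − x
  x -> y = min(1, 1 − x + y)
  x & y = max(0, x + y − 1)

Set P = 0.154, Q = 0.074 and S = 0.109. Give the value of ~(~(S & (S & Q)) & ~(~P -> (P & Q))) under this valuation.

0.154

S & Q = max(0, 0.109 + 0.074 − 1) = max(0, -0.817) = 0.000
S & (S & Q) = max(0, 0.109 + 0.000 − 1) = max(0, -0.891) = 0.000
~(S & (S & Q)) = 1 − 0.000 = 1.000
~P = 1 − 0.154 = 0.846
P & Q = max(0, 0.154 + 0.074 − 1) = max(0, -0.772) = 0.000
~P -> (P & Q) = min(1, 1 − 0.846 + 0.000) = min(1, 0.154) = 0.154
~(~P -> (P & Q)) = 1 − 0.154 = 0.846
~(S & (S & Q)) & ~(~P -> (P & Q)) = max(0, 1.000 + 0.846 − 1) = max(0, 0.846) = 0.846
~(~(S & (S & Q)) & ~(~P -> (P & Q))) = 1 − 0.846 = 0.154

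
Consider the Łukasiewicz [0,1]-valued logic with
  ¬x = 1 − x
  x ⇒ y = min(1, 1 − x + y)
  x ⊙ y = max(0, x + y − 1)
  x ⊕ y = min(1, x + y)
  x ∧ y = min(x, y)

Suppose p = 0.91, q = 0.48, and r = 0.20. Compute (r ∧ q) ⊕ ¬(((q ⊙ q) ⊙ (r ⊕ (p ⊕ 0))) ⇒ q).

r ∧ q = min(0.20, 0.48) = 0.20
q ⊙ q = max(0, 0.48 + 0.48 − 1) = max(0, -0.04) = 0.00
p ⊕ 0 = min(1, 0.91 + 0.00) = min(1, 0.91) = 0.91
r ⊕ (p ⊕ 0) = min(1, 0.20 + 0.91) = min(1, 1.11) = 1.00
(q ⊙ q) ⊙ (r ⊕ (p ⊕ 0)) = max(0, 0.00 + 1.00 − 1) = max(0, 0.00) = 0.00
((q ⊙ q) ⊙ (r ⊕ (p ⊕ 0))) ⇒ q = min(1, 1 − 0.00 + 0.48) = min(1, 1.48) = 1.00
¬(((q ⊙ q) ⊙ (r ⊕ (p ⊕ 0))) ⇒ q) = 1 − 1.00 = 0.00
(r ∧ q) ⊕ ¬(((q ⊙ q) ⊙ (r ⊕ (p ⊕ 0))) ⇒ q) = min(1, 0.20 + 0.00) = min(1, 0.20) = 0.20

0.20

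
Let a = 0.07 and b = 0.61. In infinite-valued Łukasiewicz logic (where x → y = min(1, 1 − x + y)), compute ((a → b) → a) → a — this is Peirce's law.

1.00

a → b = min(1, 1 − 0.07 + 0.61) = min(1, 1.54) = 1.00
(a → b) → a = min(1, 1 − 1.00 + 0.07) = min(1, 0.07) = 0.07
((a → b) → a) → a = min(1, 1 − 0.07 + 0.07) = min(1, 1.00) = 1.00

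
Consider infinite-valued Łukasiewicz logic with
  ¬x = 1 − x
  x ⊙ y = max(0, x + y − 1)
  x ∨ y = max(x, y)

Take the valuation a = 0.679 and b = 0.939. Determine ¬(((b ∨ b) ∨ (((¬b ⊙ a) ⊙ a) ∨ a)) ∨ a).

b ∨ b = max(0.939, 0.939) = 0.939
¬b = 1 − 0.939 = 0.061
¬b ⊙ a = max(0, 0.061 + 0.679 − 1) = max(0, -0.260) = 0.000
(¬b ⊙ a) ⊙ a = max(0, 0.000 + 0.679 − 1) = max(0, -0.321) = 0.000
((¬b ⊙ a) ⊙ a) ∨ a = max(0.000, 0.679) = 0.679
(b ∨ b) ∨ (((¬b ⊙ a) ⊙ a) ∨ a) = max(0.939, 0.679) = 0.939
((b ∨ b) ∨ (((¬b ⊙ a) ⊙ a) ∨ a)) ∨ a = max(0.939, 0.679) = 0.939
¬(((b ∨ b) ∨ (((¬b ⊙ a) ⊙ a) ∨ a)) ∨ a) = 1 − 0.939 = 0.061

0.061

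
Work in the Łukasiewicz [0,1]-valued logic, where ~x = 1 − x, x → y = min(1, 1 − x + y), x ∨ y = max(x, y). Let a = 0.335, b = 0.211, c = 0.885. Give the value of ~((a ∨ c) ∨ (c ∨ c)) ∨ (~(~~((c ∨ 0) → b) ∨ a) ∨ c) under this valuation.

a ∨ c = max(0.335, 0.885) = 0.885
c ∨ c = max(0.885, 0.885) = 0.885
(a ∨ c) ∨ (c ∨ c) = max(0.885, 0.885) = 0.885
~((a ∨ c) ∨ (c ∨ c)) = 1 − 0.885 = 0.115
c ∨ 0 = max(0.885, 0.000) = 0.885
(c ∨ 0) → b = min(1, 1 − 0.885 + 0.211) = min(1, 0.326) = 0.326
~((c ∨ 0) → b) = 1 − 0.326 = 0.674
~~((c ∨ 0) → b) = 1 − 0.674 = 0.326
~~((c ∨ 0) → b) ∨ a = max(0.326, 0.335) = 0.335
~(~~((c ∨ 0) → b) ∨ a) = 1 − 0.335 = 0.665
~(~~((c ∨ 0) → b) ∨ a) ∨ c = max(0.665, 0.885) = 0.885
~((a ∨ c) ∨ (c ∨ c)) ∨ (~(~~((c ∨ 0) → b) ∨ a) ∨ c) = max(0.115, 0.885) = 0.885

0.885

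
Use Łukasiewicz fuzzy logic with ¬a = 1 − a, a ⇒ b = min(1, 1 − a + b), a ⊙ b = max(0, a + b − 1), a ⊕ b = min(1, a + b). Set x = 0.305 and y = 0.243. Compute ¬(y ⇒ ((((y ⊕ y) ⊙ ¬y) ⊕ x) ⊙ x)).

y ⊕ y = min(1, 0.243 + 0.243) = min(1, 0.486) = 0.486
¬y = 1 − 0.243 = 0.757
(y ⊕ y) ⊙ ¬y = max(0, 0.486 + 0.757 − 1) = max(0, 0.243) = 0.243
((y ⊕ y) ⊙ ¬y) ⊕ x = min(1, 0.243 + 0.305) = min(1, 0.548) = 0.548
(((y ⊕ y) ⊙ ¬y) ⊕ x) ⊙ x = max(0, 0.548 + 0.305 − 1) = max(0, -0.147) = 0.000
y ⇒ ((((y ⊕ y) ⊙ ¬y) ⊕ x) ⊙ x) = min(1, 1 − 0.243 + 0.000) = min(1, 0.757) = 0.757
¬(y ⇒ ((((y ⊕ y) ⊙ ¬y) ⊕ x) ⊙ x)) = 1 − 0.757 = 0.243

0.243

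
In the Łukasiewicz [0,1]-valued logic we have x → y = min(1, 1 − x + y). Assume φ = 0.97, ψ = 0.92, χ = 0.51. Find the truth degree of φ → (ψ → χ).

ψ → χ = min(1, 1 − 0.92 + 0.51) = min(1, 0.59) = 0.59
φ → (ψ → χ) = min(1, 1 − 0.97 + 0.59) = min(1, 0.62) = 0.62

0.62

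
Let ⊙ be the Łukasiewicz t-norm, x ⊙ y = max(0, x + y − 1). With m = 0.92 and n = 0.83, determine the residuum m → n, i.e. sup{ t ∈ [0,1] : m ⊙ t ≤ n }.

The residuum of the Łukasiewicz t-norm gives the supremum: min(1, 1 − 0.92 + 0.83).
1 − 0.92 + 0.83 = 0.91, so t = min(1, 0.91) = 0.91.
Check: 0.92 ⊙ 0.91 = max(0, 0.83) = 0.83 ≤ 0.83.

0.91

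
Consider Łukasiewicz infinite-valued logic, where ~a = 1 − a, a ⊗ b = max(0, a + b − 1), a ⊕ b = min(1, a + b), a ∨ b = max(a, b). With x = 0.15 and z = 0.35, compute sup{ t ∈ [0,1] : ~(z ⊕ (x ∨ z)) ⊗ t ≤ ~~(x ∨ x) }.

x ∨ z = max(0.15, 0.35) = 0.35
z ⊕ (x ∨ z) = min(1, 0.35 + 0.35) = min(1, 0.70) = 0.70
~(z ⊕ (x ∨ z)) = 1 − 0.70 = 0.30
So the left factor is ~(z ⊕ (x ∨ z)) = 0.30.
x ∨ x = max(0.15, 0.15) = 0.15
~(x ∨ x) = 1 − 0.15 = 0.85
~~(x ∨ x) = 1 − 0.85 = 0.15
So the right-hand bound is ~~(x ∨ x) = 0.15.
The residuum of the Łukasiewicz t-norm gives the supremum: min(1, 1 − 0.30 + 0.15).
1 − 0.30 + 0.15 = 0.85, so t = min(1, 0.85) = 0.85.
Check: 0.30 ⊗ 0.85 = max(0, 0.15) = 0.15 ≤ 0.15.

0.85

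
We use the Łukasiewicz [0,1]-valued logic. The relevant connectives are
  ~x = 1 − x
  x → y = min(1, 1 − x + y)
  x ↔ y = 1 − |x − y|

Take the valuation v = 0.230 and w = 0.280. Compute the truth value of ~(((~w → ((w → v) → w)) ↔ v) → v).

0.390

~w = 1 − 0.280 = 0.720
w → v = min(1, 1 − 0.280 + 0.230) = min(1, 0.950) = 0.950
(w → v) → w = min(1, 1 − 0.950 + 0.280) = min(1, 0.330) = 0.330
~w → ((w → v) → w) = min(1, 1 − 0.720 + 0.330) = min(1, 0.610) = 0.610
(~w → ((w → v) → w)) ↔ v = 1 − |0.610 − 0.230| = 1 − 0.380 = 0.620
((~w → ((w → v) → w)) ↔ v) → v = min(1, 1 − 0.620 + 0.230) = min(1, 0.610) = 0.610
~(((~w → ((w → v) → w)) ↔ v) → v) = 1 − 0.610 = 0.390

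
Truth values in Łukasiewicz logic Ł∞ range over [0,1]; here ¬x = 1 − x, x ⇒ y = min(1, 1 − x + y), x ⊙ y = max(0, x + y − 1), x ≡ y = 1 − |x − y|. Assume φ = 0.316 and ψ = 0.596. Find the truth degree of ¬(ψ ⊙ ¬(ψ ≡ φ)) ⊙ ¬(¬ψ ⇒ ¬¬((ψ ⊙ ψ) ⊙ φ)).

0.404

ψ ≡ φ = 1 − |0.596 − 0.316| = 1 − 0.280 = 0.720
¬(ψ ≡ φ) = 1 − 0.720 = 0.280
ψ ⊙ ¬(ψ ≡ φ) = max(0, 0.596 + 0.280 − 1) = max(0, -0.124) = 0.000
¬(ψ ⊙ ¬(ψ ≡ φ)) = 1 − 0.000 = 1.000
¬ψ = 1 − 0.596 = 0.404
ψ ⊙ ψ = max(0, 0.596 + 0.596 − 1) = max(0, 0.192) = 0.192
(ψ ⊙ ψ) ⊙ φ = max(0, 0.192 + 0.316 − 1) = max(0, -0.492) = 0.000
¬((ψ ⊙ ψ) ⊙ φ) = 1 − 0.000 = 1.000
¬¬((ψ ⊙ ψ) ⊙ φ) = 1 − 1.000 = 0.000
¬ψ ⇒ ¬¬((ψ ⊙ ψ) ⊙ φ) = min(1, 1 − 0.404 + 0.000) = min(1, 0.596) = 0.596
¬(¬ψ ⇒ ¬¬((ψ ⊙ ψ) ⊙ φ)) = 1 − 0.596 = 0.404
¬(ψ ⊙ ¬(ψ ≡ φ)) ⊙ ¬(¬ψ ⇒ ¬¬((ψ ⊙ ψ) ⊙ φ)) = max(0, 1.000 + 0.404 − 1) = max(0, 0.404) = 0.404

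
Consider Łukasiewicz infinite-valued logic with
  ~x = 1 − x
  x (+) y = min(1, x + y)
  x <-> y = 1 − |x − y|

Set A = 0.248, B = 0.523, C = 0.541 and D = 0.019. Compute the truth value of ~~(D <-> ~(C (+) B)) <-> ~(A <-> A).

0.019

C (+) B = min(1, 0.541 + 0.523) = min(1, 1.064) = 1.000
~(C (+) B) = 1 − 1.000 = 0.000
D <-> ~(C (+) B) = 1 − |0.019 − 0.000| = 1 − 0.019 = 0.981
~(D <-> ~(C (+) B)) = 1 − 0.981 = 0.019
~~(D <-> ~(C (+) B)) = 1 − 0.019 = 0.981
A <-> A = 1 − |0.248 − 0.248| = 1 − 0.000 = 1.000
~(A <-> A) = 1 − 1.000 = 0.000
~~(D <-> ~(C (+) B)) <-> ~(A <-> A) = 1 − |0.981 − 0.000| = 1 − 0.981 = 0.019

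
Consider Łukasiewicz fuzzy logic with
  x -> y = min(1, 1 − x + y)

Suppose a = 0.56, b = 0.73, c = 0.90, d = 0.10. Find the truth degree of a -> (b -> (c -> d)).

0.91

c -> d = min(1, 1 − 0.90 + 0.10) = min(1, 0.20) = 0.20
b -> (c -> d) = min(1, 1 − 0.73 + 0.20) = min(1, 0.47) = 0.47
a -> (b -> (c -> d)) = min(1, 1 − 0.56 + 0.47) = min(1, 0.91) = 0.91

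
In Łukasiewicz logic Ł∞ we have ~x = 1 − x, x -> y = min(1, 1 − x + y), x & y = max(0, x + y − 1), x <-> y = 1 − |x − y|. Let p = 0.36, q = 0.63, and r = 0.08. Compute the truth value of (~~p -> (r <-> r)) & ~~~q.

~p = 1 − 0.36 = 0.64
~~p = 1 − 0.64 = 0.36
r <-> r = 1 − |0.08 − 0.08| = 1 − 0.00 = 1.00
~~p -> (r <-> r) = min(1, 1 − 0.36 + 1.00) = min(1, 1.64) = 1.00
~q = 1 − 0.63 = 0.37
~~q = 1 − 0.37 = 0.63
~~~q = 1 − 0.63 = 0.37
(~~p -> (r <-> r)) & ~~~q = max(0, 1.00 + 0.37 − 1) = max(0, 0.37) = 0.37

0.37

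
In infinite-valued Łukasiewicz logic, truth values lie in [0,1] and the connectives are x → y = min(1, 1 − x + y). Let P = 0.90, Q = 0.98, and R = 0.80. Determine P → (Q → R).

Q → R = min(1, 1 − 0.98 + 0.80) = min(1, 0.82) = 0.82
P → (Q → R) = min(1, 1 − 0.90 + 0.82) = min(1, 0.92) = 0.92

0.92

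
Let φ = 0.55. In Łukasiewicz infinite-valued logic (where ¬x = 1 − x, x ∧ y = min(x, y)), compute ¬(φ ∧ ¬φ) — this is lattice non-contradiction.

0.55

¬φ = 1 − 0.55 = 0.45
φ ∧ ¬φ = min(0.55, 0.45) = 0.45
¬(φ ∧ ¬φ) = 1 − 0.45 = 0.55
(The value 0.55 < 1 shows this instance is not satisfied; not a Ł∞-tautology — its value is 1 − min(a, 1−a).)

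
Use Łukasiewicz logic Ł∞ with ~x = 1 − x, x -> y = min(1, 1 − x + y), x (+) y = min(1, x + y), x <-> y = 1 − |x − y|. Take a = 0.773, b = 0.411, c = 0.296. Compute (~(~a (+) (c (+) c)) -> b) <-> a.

0.773

~a = 1 − 0.773 = 0.227
c (+) c = min(1, 0.296 + 0.296) = min(1, 0.592) = 0.592
~a (+) (c (+) c) = min(1, 0.227 + 0.592) = min(1, 0.819) = 0.819
~(~a (+) (c (+) c)) = 1 − 0.819 = 0.181
~(~a (+) (c (+) c)) -> b = min(1, 1 − 0.181 + 0.411) = min(1, 1.230) = 1.000
(~(~a (+) (c (+) c)) -> b) <-> a = 1 − |1.000 − 0.773| = 1 − 0.227 = 0.773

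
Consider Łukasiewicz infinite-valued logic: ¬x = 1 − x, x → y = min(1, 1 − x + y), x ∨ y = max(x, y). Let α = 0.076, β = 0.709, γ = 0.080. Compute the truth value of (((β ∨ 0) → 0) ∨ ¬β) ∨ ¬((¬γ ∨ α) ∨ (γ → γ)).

0.291

β ∨ 0 = max(0.709, 0.000) = 0.709
(β ∨ 0) → 0 = min(1, 1 − 0.709 + 0.000) = min(1, 0.291) = 0.291
¬β = 1 − 0.709 = 0.291
((β ∨ 0) → 0) ∨ ¬β = max(0.291, 0.291) = 0.291
¬γ = 1 − 0.080 = 0.920
¬γ ∨ α = max(0.920, 0.076) = 0.920
γ → γ = min(1, 1 − 0.080 + 0.080) = min(1, 1.000) = 1.000
(¬γ ∨ α) ∨ (γ → γ) = max(0.920, 1.000) = 1.000
¬((¬γ ∨ α) ∨ (γ → γ)) = 1 − 1.000 = 0.000
(((β ∨ 0) → 0) ∨ ¬β) ∨ ¬((¬γ ∨ α) ∨ (γ → γ)) = max(0.291, 0.000) = 0.291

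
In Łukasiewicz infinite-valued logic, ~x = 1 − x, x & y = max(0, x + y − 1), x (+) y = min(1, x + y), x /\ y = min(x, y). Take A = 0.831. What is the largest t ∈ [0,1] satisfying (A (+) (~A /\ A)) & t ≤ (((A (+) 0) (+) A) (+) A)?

1.000

~A = 1 − 0.831 = 0.169
~A /\ A = min(0.169, 0.831) = 0.169
A (+) (~A /\ A) = min(1, 0.831 + 0.169) = min(1, 1.000) = 1.000
So the left factor is A (+) (~A /\ A) = 1.000.
A (+) 0 = min(1, 0.831 + 0.000) = min(1, 0.831) = 0.831
(A (+) 0) (+) A = min(1, 0.831 + 0.831) = min(1, 1.662) = 1.000
((A (+) 0) (+) A) (+) A = min(1, 1.000 + 0.831) = min(1, 1.831) = 1.000
So the right-hand bound is ((A (+) 0) (+) A) (+) A = 1.000.
The residuum of the Łukasiewicz t-norm gives the supremum: min(1, 1 − 1.000 + 1.000).
1 − 1.000 + 1.000 = 1.000, so t = min(1, 1.000) = 1.000.
Check: 1.000 & 1.000 = max(0, 1.000) = 1.000 ≤ 1.000.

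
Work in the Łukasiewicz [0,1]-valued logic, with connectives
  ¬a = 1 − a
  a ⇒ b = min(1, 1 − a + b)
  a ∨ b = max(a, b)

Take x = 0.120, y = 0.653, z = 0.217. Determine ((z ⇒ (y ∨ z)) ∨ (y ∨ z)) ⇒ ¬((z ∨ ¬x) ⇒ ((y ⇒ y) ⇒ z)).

y ∨ z = max(0.653, 0.217) = 0.653
z ⇒ (y ∨ z) = min(1, 1 − 0.217 + 0.653) = min(1, 1.436) = 1.000
(z ⇒ (y ∨ z)) ∨ (y ∨ z) = max(1.000, 0.653) = 1.000
¬x = 1 − 0.120 = 0.880
z ∨ ¬x = max(0.217, 0.880) = 0.880
y ⇒ y = min(1, 1 − 0.653 + 0.653) = min(1, 1.000) = 1.000
(y ⇒ y) ⇒ z = min(1, 1 − 1.000 + 0.217) = min(1, 0.217) = 0.217
(z ∨ ¬x) ⇒ ((y ⇒ y) ⇒ z) = min(1, 1 − 0.880 + 0.217) = min(1, 0.337) = 0.337
¬((z ∨ ¬x) ⇒ ((y ⇒ y) ⇒ z)) = 1 − 0.337 = 0.663
((z ⇒ (y ∨ z)) ∨ (y ∨ z)) ⇒ ¬((z ∨ ¬x) ⇒ ((y ⇒ y) ⇒ z)) = min(1, 1 − 1.000 + 0.663) = min(1, 0.663) = 0.663

0.663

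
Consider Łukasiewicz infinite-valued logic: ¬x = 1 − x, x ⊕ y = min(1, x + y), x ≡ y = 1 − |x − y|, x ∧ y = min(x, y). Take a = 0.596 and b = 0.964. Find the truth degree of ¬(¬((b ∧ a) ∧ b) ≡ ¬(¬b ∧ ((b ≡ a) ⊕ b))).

0.560

b ∧ a = min(0.964, 0.596) = 0.596
(b ∧ a) ∧ b = min(0.596, 0.964) = 0.596
¬((b ∧ a) ∧ b) = 1 − 0.596 = 0.404
¬b = 1 − 0.964 = 0.036
b ≡ a = 1 − |0.964 − 0.596| = 1 − 0.368 = 0.632
(b ≡ a) ⊕ b = min(1, 0.632 + 0.964) = min(1, 1.596) = 1.000
¬b ∧ ((b ≡ a) ⊕ b) = min(0.036, 1.000) = 0.036
¬(¬b ∧ ((b ≡ a) ⊕ b)) = 1 − 0.036 = 0.964
¬((b ∧ a) ∧ b) ≡ ¬(¬b ∧ ((b ≡ a) ⊕ b)) = 1 − |0.404 − 0.964| = 1 − 0.560 = 0.440
¬(¬((b ∧ a) ∧ b) ≡ ¬(¬b ∧ ((b ≡ a) ⊕ b))) = 1 − 0.440 = 0.560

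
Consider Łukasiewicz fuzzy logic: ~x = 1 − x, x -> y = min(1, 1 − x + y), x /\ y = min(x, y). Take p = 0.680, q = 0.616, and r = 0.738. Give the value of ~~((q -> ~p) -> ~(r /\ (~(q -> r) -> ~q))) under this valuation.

~p = 1 − 0.680 = 0.320
q -> ~p = min(1, 1 − 0.616 + 0.320) = min(1, 0.704) = 0.704
q -> r = min(1, 1 − 0.616 + 0.738) = min(1, 1.122) = 1.000
~(q -> r) = 1 − 1.000 = 0.000
~q = 1 − 0.616 = 0.384
~(q -> r) -> ~q = min(1, 1 − 0.000 + 0.384) = min(1, 1.384) = 1.000
r /\ (~(q -> r) -> ~q) = min(0.738, 1.000) = 0.738
~(r /\ (~(q -> r) -> ~q)) = 1 − 0.738 = 0.262
(q -> ~p) -> ~(r /\ (~(q -> r) -> ~q)) = min(1, 1 − 0.704 + 0.262) = min(1, 0.558) = 0.558
~((q -> ~p) -> ~(r /\ (~(q -> r) -> ~q))) = 1 − 0.558 = 0.442
~~((q -> ~p) -> ~(r /\ (~(q -> r) -> ~q))) = 1 − 0.442 = 0.558

0.558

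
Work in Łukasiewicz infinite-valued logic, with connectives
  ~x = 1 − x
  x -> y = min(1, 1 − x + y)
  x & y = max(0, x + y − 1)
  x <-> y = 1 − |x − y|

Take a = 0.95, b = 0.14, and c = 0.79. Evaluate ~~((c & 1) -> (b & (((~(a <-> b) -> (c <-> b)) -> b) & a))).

c & 1 = max(0, 0.79 + 1.00 − 1) = max(0, 0.79) = 0.79
a <-> b = 1 − |0.95 − 0.14| = 1 − 0.81 = 0.19
~(a <-> b) = 1 − 0.19 = 0.81
c <-> b = 1 − |0.79 − 0.14| = 1 − 0.65 = 0.35
~(a <-> b) -> (c <-> b) = min(1, 1 − 0.81 + 0.35) = min(1, 0.54) = 0.54
(~(a <-> b) -> (c <-> b)) -> b = min(1, 1 − 0.54 + 0.14) = min(1, 0.60) = 0.60
((~(a <-> b) -> (c <-> b)) -> b) & a = max(0, 0.60 + 0.95 − 1) = max(0, 0.55) = 0.55
b & (((~(a <-> b) -> (c <-> b)) -> b) & a) = max(0, 0.14 + 0.55 − 1) = max(0, -0.31) = 0.00
(c & 1) -> (b & (((~(a <-> b) -> (c <-> b)) -> b) & a)) = min(1, 1 − 0.79 + 0.00) = min(1, 0.21) = 0.21
~((c & 1) -> (b & (((~(a <-> b) -> (c <-> b)) -> b) & a))) = 1 − 0.21 = 0.79
~~((c & 1) -> (b & (((~(a <-> b) -> (c <-> b)) -> b) & a))) = 1 − 0.79 = 0.21

0.21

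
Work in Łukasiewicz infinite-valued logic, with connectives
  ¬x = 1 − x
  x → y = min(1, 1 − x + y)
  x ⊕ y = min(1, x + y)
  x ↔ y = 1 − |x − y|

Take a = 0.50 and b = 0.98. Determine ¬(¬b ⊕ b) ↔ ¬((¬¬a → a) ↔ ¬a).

0.50

¬b = 1 − 0.98 = 0.02
¬b ⊕ b = min(1, 0.02 + 0.98) = min(1, 1.00) = 1.00
¬(¬b ⊕ b) = 1 − 1.00 = 0.00
¬a = 1 − 0.50 = 0.50
¬¬a = 1 − 0.50 = 0.50
¬¬a → a = min(1, 1 − 0.50 + 0.50) = min(1, 1.00) = 1.00
(¬¬a → a) ↔ ¬a = 1 − |1.00 − 0.50| = 1 − 0.50 = 0.50
¬((¬¬a → a) ↔ ¬a) = 1 − 0.50 = 0.50
¬(¬b ⊕ b) ↔ ¬((¬¬a → a) ↔ ¬a) = 1 − |0.00 − 0.50| = 1 − 0.50 = 0.50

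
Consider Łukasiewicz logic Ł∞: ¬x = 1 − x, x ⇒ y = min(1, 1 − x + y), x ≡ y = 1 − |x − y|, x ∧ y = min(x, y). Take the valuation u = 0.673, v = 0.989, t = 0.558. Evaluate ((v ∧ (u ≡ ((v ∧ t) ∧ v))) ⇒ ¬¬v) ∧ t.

0.558

v ∧ t = min(0.989, 0.558) = 0.558
(v ∧ t) ∧ v = min(0.558, 0.989) = 0.558
u ≡ ((v ∧ t) ∧ v) = 1 − |0.673 − 0.558| = 1 − 0.115 = 0.885
v ∧ (u ≡ ((v ∧ t) ∧ v)) = min(0.989, 0.885) = 0.885
¬v = 1 − 0.989 = 0.011
¬¬v = 1 − 0.011 = 0.989
(v ∧ (u ≡ ((v ∧ t) ∧ v))) ⇒ ¬¬v = min(1, 1 − 0.885 + 0.989) = min(1, 1.104) = 1.000
((v ∧ (u ≡ ((v ∧ t) ∧ v))) ⇒ ¬¬v) ∧ t = min(1.000, 0.558) = 0.558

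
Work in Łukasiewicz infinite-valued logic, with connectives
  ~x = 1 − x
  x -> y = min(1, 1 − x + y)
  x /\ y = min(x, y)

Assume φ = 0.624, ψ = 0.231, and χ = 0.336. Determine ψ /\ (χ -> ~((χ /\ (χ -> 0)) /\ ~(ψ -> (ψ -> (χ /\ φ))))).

0.231

χ -> 0 = min(1, 1 − 0.336 + 0.000) = min(1, 0.664) = 0.664
χ /\ (χ -> 0) = min(0.336, 0.664) = 0.336
χ /\ φ = min(0.336, 0.624) = 0.336
ψ -> (χ /\ φ) = min(1, 1 − 0.231 + 0.336) = min(1, 1.105) = 1.000
ψ -> (ψ -> (χ /\ φ)) = min(1, 1 − 0.231 + 1.000) = min(1, 1.769) = 1.000
~(ψ -> (ψ -> (χ /\ φ))) = 1 − 1.000 = 0.000
(χ /\ (χ -> 0)) /\ ~(ψ -> (ψ -> (χ /\ φ))) = min(0.336, 0.000) = 0.000
~((χ /\ (χ -> 0)) /\ ~(ψ -> (ψ -> (χ /\ φ)))) = 1 − 0.000 = 1.000
χ -> ~((χ /\ (χ -> 0)) /\ ~(ψ -> (ψ -> (χ /\ φ)))) = min(1, 1 − 0.336 + 1.000) = min(1, 1.664) = 1.000
ψ /\ (χ -> ~((χ /\ (χ -> 0)) /\ ~(ψ -> (ψ -> (χ /\ φ))))) = min(0.231, 1.000) = 0.231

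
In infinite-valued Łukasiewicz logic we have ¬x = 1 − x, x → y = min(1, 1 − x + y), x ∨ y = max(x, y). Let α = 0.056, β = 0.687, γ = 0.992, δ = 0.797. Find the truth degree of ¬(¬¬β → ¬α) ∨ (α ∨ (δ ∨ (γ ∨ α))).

¬β = 1 − 0.687 = 0.313
¬¬β = 1 − 0.313 = 0.687
¬α = 1 − 0.056 = 0.944
¬¬β → ¬α = min(1, 1 − 0.687 + 0.944) = min(1, 1.257) = 1.000
¬(¬¬β → ¬α) = 1 − 1.000 = 0.000
γ ∨ α = max(0.992, 0.056) = 0.992
δ ∨ (γ ∨ α) = max(0.797, 0.992) = 0.992
α ∨ (δ ∨ (γ ∨ α)) = max(0.056, 0.992) = 0.992
¬(¬¬β → ¬α) ∨ (α ∨ (δ ∨ (γ ∨ α))) = max(0.000, 0.992) = 0.992

0.992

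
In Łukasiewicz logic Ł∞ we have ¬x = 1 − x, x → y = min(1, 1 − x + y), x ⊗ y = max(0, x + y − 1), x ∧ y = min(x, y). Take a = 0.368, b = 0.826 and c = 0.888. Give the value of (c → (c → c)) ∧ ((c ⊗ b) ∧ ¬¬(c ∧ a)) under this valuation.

c → c = min(1, 1 − 0.888 + 0.888) = min(1, 1.000) = 1.000
c → (c → c) = min(1, 1 − 0.888 + 1.000) = min(1, 1.112) = 1.000
c ⊗ b = max(0, 0.888 + 0.826 − 1) = max(0, 0.714) = 0.714
c ∧ a = min(0.888, 0.368) = 0.368
¬(c ∧ a) = 1 − 0.368 = 0.632
¬¬(c ∧ a) = 1 − 0.632 = 0.368
(c ⊗ b) ∧ ¬¬(c ∧ a) = min(0.714, 0.368) = 0.368
(c → (c → c)) ∧ ((c ⊗ b) ∧ ¬¬(c ∧ a)) = min(1.000, 0.368) = 0.368

0.368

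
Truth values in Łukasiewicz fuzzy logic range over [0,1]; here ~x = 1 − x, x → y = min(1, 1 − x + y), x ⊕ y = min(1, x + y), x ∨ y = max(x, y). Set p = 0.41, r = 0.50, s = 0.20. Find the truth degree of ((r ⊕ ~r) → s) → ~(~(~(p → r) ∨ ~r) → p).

0.89

~r = 1 − 0.50 = 0.50
r ⊕ ~r = min(1, 0.50 + 0.50) = min(1, 1.00) = 1.00
(r ⊕ ~r) → s = min(1, 1 − 1.00 + 0.20) = min(1, 0.20) = 0.20
p → r = min(1, 1 − 0.41 + 0.50) = min(1, 1.09) = 1.00
~(p → r) = 1 − 1.00 = 0.00
~(p → r) ∨ ~r = max(0.00, 0.50) = 0.50
~(~(p → r) ∨ ~r) = 1 − 0.50 = 0.50
~(~(p → r) ∨ ~r) → p = min(1, 1 − 0.50 + 0.41) = min(1, 0.91) = 0.91
~(~(~(p → r) ∨ ~r) → p) = 1 − 0.91 = 0.09
((r ⊕ ~r) → s) → ~(~(~(p → r) ∨ ~r) → p) = min(1, 1 − 0.20 + 0.09) = min(1, 0.89) = 0.89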